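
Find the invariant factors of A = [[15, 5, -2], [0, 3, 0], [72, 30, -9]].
The Jordan structure of A has elementary divisors (x - 3)^2, (x - 3). Arranging the block sizes at each eigenvalue in decreasing order and taking row products gives the invariant factors.

Invariant factors (smallest first, each dividing the next): x - 3, (x - 3)^2.

Check: the last factor (x - 3)^2 is the minimal polynomial, and the product (x - 3)^3 is the characteristic polynomial.

x - 3, (x - 3)^2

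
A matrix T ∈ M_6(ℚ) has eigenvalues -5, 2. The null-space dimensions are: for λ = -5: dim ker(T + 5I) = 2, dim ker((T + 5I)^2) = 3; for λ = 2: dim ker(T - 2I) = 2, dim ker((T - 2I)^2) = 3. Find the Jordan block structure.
λ = -5: successive nullity increments [2, 1] count blocks of size ≥ k; block sizes are [2, 1].
λ = 2: successive nullity increments [2, 1] count blocks of size ≥ k; block sizes are [2, 1].

Jordan blocks: (-5, 2), (-5, 1), (2, 2), (2, 1)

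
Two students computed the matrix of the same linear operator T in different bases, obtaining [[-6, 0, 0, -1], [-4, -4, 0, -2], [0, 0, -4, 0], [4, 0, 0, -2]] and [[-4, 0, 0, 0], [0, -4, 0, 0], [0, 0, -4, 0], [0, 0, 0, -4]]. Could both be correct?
Both have characteristic polynomial (x + 4)^4, but the minimal polynomial of A is (x + 4)^2 while the minimal polynomial of B is x + 4. The minimal polynomial is a similarity invariant, so A and B are not similar.

No.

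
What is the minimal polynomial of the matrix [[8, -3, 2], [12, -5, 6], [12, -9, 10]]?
The characteristic polynomial factors as (x - 5)(x - 4)^2. The minimal polynomial is ∏(x - λ)^{k_λ} where k_λ is the size of the largest Jordan block at λ.

For λ = 4: rank(A - 4I) = 1, and the largest Jordan block has size 1 (the smallest k with rank((A - 4I)^k) = rank((A - 4I)^(k+1))).
For λ = 5: rank(A - 5I) = 2, and the largest Jordan block has size 1 (the smallest k with rank((A - 5I)^k) = rank((A - 5I)^(k+1))).

So m_A(x) = (x - 5)(x - 4).

m_A(x) = (x - 5)(x - 4)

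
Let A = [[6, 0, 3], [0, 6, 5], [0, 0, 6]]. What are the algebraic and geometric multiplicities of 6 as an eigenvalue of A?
The characteristic polynomial is (x - 6)^3, so the factor x - 6 appears with exponent 3: the algebraic multiplicity is 3.

rank(A - 6I) = 1, so the eigenspace has dimension 3 - 1 = 2: the geometric multiplicity is 2.

Since 2 < 3, A is not diagonalizable.

algebraic multiplicity 3, geometric multiplicity 2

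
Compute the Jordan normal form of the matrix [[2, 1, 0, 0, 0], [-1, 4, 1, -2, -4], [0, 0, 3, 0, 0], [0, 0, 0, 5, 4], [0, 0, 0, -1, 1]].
The characteristic polynomial is det(xI - A) = (x - 3)^5, so the eigenvalues are 3 (algebraic multiplicity 5).

For λ = 3: rank(A - 3I) = 3, rank((A - 3I)^2) = 1, rank((A - 3I)^3) = 0. The eigenspace has dimension 5 - 3 = 2, so there are 2 Jordan blocks; the rank sequence gives block sizes [3, 2].

Assembling the blocks gives the Jordan form J above.

J = [[3, 1, 0, 0, 0], [0, 3, 1, 0, 0], [0, 0, 3, 0, 0], [0, 0, 0, 3, 1], [0, 0, 0, 0, 3]]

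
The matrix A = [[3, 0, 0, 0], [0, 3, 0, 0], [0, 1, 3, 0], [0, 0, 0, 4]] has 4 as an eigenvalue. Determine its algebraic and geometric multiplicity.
The characteristic polynomial is (x - 4)(x - 3)^3, so the factor x - 4 appears with exponent 1: the algebraic multiplicity is 1.

rank(A - 4I) = 3, so the eigenspace has dimension 4 - 3 = 1: the geometric multiplicity is 1.

algebraic multiplicity 1, geometric multiplicity 1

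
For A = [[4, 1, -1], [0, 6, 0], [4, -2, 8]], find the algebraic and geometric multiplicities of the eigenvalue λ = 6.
The characteristic polynomial is (x - 6)^3, so the factor x - 6 appears with exponent 3: the algebraic multiplicity is 3.

rank(A - 6I) = 1, so the eigenspace has dimension 3 - 1 = 2: the geometric multiplicity is 2.

Since 2 < 3, A is not diagonalizable.

algebraic multiplicity 3, geometric multiplicity 2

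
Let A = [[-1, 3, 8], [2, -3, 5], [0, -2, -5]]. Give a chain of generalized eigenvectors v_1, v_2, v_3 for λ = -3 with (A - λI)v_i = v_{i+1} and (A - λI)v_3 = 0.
v_1 = [[3, 1, -1]]^T, v_2 = [[1, 1, 0]]^T, v_3 = [[5, 2, -2]]^T

We seek v_1 ∈ ker((A + 3I)^3) \ ker((A + 3I)^2), then set v_{i+1} = (A + 3I) v_i.

One such chain is v_1 = [[3, 1, -1]]^T, v_2 = [[1, 1, 0]]^T, v_3 = [[5, 2, -2]]^T. Check: (A + 3I) v_3 = [[0, 0, 0]]^T = 0.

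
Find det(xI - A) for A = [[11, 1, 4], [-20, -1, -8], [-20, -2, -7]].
xI - A = [[x - 11, -1, -4], [20, x + 1, 8], [20, 2, x + 7]].

Expanding det(xI - A) along the first row:
det(xI - A) = + (x - 11)·det([[x + 1, 8], [2, x + 7]]) - (-1)·det([[20, 8], [20, x + 7]]) + (-4)·det([[20, x + 1], [20, 2]]).

Evaluating gives χ_A(x) = x^3 - 3x^2 + 3x - 1 = (x - 1)^3.

χ_A(x) = (x - 1)^3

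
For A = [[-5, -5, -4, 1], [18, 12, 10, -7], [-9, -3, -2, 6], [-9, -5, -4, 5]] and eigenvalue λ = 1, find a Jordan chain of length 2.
We seek v_1 ∈ ker((A - I)^2) \ ker(A - I), then set v_{i+1} = (A - I) v_i.

One such chain is v_1 = [[1, -2, 1, 1]]^T, v_2 = [[1, -1, 0, 1]]^T. Check: (A - I) v_2 = [[0, 0, 0, 0]]^T = 0.

v_1 = [[1, -2, 1, 1]]^T, v_2 = [[1, -1, 0, 1]]^T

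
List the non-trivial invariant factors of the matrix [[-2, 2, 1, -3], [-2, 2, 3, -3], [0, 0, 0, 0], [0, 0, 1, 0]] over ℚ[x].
x, x^3

The Jordan structure of A has elementary divisors x^3, x. Arranging the block sizes at each eigenvalue in decreasing order and taking row products gives the invariant factors.

Invariant factors (smallest first, each dividing the next): x, x^3.

Check: the last factor x^3 is the minimal polynomial, and the product x^4 is the characteristic polynomial.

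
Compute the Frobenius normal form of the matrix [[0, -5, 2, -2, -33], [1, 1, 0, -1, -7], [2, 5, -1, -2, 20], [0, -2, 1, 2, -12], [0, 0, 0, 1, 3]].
R = [[0, 0, 0, 0, 25], [1, 0, 0, 0, -45], [0, 1, 0, 0, 34], [0, 0, 1, 0, -18], [0, 0, 0, 1, 5]]

The invariant factors of A (the non-unit diagonal entries of the Smith normal form of xI - A over ℚ[x]) are (x - 1)(x^2 - 2x + 5)^2, each dividing the next. The characteristic polynomial is their product, (x - 1)(x^2 - 2x + 5)^2.

The rational canonical form is the block-diagonal matrix of companion matrices C(f_i):
R = [[0, 0, 0, 0, 25], [1, 0, 0, 0, -45], [0, 1, 0, 0, 34], [0, 0, 1, 0, -18], [0, 0, 0, 1, 5]].

Note the characteristic polynomial does not split into linear factors over ℚ, so A has no Jordan form over ℚ; the rational canonical form exists over any field.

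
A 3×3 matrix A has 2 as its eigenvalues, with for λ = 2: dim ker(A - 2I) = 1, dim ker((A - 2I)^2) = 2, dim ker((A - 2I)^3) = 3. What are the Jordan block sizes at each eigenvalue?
Jordan blocks: (2, 3)

λ = 2: successive nullity increments [1, 1, 1] count blocks of size ≥ k; block sizes are [3].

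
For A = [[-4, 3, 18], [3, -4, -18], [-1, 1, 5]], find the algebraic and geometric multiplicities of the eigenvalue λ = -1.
The characteristic polynomial is (x + 1)^3, so the factor x + 1 appears with exponent 3: the algebraic multiplicity is 3.

rank(A + I) = 1, so the eigenspace has dimension 3 - 1 = 2: the geometric multiplicity is 2.

Since 2 < 3, A is not diagonalizable.

algebraic multiplicity 3, geometric multiplicity 2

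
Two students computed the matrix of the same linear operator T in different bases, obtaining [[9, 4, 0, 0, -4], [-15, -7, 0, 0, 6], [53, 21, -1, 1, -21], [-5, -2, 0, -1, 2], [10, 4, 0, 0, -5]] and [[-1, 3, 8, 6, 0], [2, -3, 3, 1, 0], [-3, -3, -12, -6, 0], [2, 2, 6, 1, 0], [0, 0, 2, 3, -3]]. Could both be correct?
trace(A) = -5 but trace(B) = -18. The trace is a similarity invariant, so A and B are not similar.

No.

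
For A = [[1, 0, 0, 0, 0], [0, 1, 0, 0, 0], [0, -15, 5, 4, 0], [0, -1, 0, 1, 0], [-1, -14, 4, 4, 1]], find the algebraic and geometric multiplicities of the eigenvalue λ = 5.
algebraic multiplicity 1, geometric multiplicity 1

The characteristic polynomial is (x - 5)(x - 1)^4, so the factor x - 5 appears with exponent 1: the algebraic multiplicity is 1.

rank(A - 5I) = 4, so the eigenspace has dimension 5 - 4 = 1: the geometric multiplicity is 1.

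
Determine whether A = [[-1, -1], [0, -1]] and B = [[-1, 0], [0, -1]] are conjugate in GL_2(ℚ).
Both have characteristic polynomial (x + 1)^2, but the minimal polynomial of A is (x + 1)^2 while the minimal polynomial of B is x + 1. The minimal polynomial is a similarity invariant, so A and B are not similar.

No.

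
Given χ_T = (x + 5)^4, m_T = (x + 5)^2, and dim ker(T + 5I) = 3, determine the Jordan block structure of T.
λ = -5: algebraic multiplicity 4 (exponent in χ_T), largest block size 2 (exponent in m_T), 3 blocks (geometric multiplicity). These force block sizes [2, 1, 1].

Jordan blocks: (-5, 2), (-5, 1), (-5, 1)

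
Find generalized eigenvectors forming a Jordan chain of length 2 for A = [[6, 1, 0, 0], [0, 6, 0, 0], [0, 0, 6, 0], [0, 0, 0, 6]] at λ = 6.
We seek v_1 ∈ ker((A - 6I)^2) \ ker(A - 6I), then set v_{i+1} = (A - 6I) v_i.

One such chain is v_1 = [[1, 1, 0, 0]]^T, v_2 = [[1, 0, 0, 0]]^T. Check: (A - 6I) v_2 = [[0, 0, 0, 0]]^T = 0.

v_1 = [[1, 1, 0, 0]]^T, v_2 = [[1, 0, 0, 0]]^T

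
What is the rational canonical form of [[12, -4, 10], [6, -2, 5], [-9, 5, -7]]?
R = [[0, 0, 0], [1, 0, 5], [0, 1, 3]]

The invariant factors of A (the non-unit diagonal entries of the Smith normal form of xI - A over ℚ[x]) are x(x^2 - 3x - 5), each dividing the next. The characteristic polynomial is their product, x(x^2 - 3x - 5).

The rational canonical form is the block-diagonal matrix of companion matrices C(f_i):
R = [[0, 0, 0], [1, 0, 5], [0, 1, 3]].

Note the characteristic polynomial does not split into linear factors over ℚ, so A has no Jordan form over ℚ; the rational canonical form exists over any field.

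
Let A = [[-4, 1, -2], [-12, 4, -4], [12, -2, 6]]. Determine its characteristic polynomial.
χ_A(x) = (x - 2)^3

xI - A = [[x + 4, -1, 2], [12, x - 4, 4], [-12, 2, x - 6]].

Expanding det(xI - A) along the first row:
det(xI - A) = + (x + 4)·det([[x - 4, 4], [2, x - 6]]) - (-1)·det([[12, 4], [-12, x - 6]]) + (2)·det([[12, x - 4], [-12, 2]]).

Evaluating gives χ_A(x) = x^3 - 6x^2 + 12x - 8 = (x - 2)^3.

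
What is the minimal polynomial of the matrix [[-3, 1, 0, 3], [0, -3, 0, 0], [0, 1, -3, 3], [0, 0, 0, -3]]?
The characteristic polynomial factors as (x + 3)^4. The minimal polynomial is ∏(x - λ)^{k_λ} where k_λ is the size of the largest Jordan block at λ.

For λ = -3: rank(A + 3I) = 1, and the largest Jordan block has size 2 (the smallest k with rank((A + 3I)^k) = rank((A + 3I)^(k+1))).

So m_A(x) = (x + 3)^2.

m_A(x) = (x + 3)^2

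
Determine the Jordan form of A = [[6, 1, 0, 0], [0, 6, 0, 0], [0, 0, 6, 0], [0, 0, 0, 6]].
J = [[6, 1, 0, 0], [0, 6, 0, 0], [0, 0, 6, 0], [0, 0, 0, 6]]

The characteristic polynomial is det(xI - A) = (x - 6)^4, so the eigenvalues are 6 (algebraic multiplicity 4).

For λ = 6: rank(A - 6I) = 1, rank((A - 6I)^2) = 0. The eigenspace has dimension 4 - 1 = 3, so there are 3 Jordan blocks; the rank sequence gives block sizes [2, 1, 1].

Assembling the blocks gives the Jordan form J above.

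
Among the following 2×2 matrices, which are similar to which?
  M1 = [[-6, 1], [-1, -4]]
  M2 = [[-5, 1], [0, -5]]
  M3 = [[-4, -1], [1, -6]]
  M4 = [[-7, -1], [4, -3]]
Characteristic polynomials: χ_{M1} = (x + 5)^2, χ_{M2} = (x + 5)^2, χ_{M3} = (x + 5)^2, χ_{M4} = (x + 5)^2.

{M1, M2, M3, M4}: invariant factors (x + 5)^2.

Matrices are similar if and only if their invariant-factor lists agree; the partition into similarity classes is {M1, M2, M3, M4}.

1 class: {M1, M2, M3, M4}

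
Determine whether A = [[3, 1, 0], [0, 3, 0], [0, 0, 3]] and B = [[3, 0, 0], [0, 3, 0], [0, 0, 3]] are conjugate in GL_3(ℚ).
Both have characteristic polynomial (x - 3)^3, but the minimal polynomial of A is (x - 3)^2 while the minimal polynomial of B is x - 3. The minimal polynomial is a similarity invariant, so A and B are not similar.

No.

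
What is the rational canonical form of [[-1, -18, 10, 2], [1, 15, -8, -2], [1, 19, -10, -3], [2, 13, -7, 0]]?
R = [[0, -1, 0, 0], [1, 2, 0, 0], [0, 0, 0, -1], [0, 0, 1, 2]]

The invariant factors of A (the non-unit diagonal entries of the Smith normal form of xI - A over ℚ[x]) are (x - 1)^2, (x - 1)^2, each dividing the next. The characteristic polynomial is their product, (x - 1)^4.

The rational canonical form is the block-diagonal matrix of companion matrices C(f_i):
R = [[0, -1, 0, 0], [1, 2, 0, 0], [0, 0, 0, -1], [0, 0, 1, 2]].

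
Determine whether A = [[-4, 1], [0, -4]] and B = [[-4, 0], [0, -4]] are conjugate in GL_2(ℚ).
No.

Both have characteristic polynomial (x + 4)^2, but the minimal polynomial of A is (x + 4)^2 while the minimal polynomial of B is x + 4. The minimal polynomial is a similarity invariant, so A and B are not similar.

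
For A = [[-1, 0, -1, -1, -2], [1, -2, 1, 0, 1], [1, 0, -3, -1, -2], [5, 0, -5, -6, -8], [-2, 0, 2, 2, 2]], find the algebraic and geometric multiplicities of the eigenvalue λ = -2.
algebraic multiplicity 5, geometric multiplicity 2

The characteristic polynomial is (x + 2)^5, so the factor x + 2 appears with exponent 5: the algebraic multiplicity is 5.

rank(A + 2I) = 3, so the eigenspace has dimension 5 - 3 = 2: the geometric multiplicity is 2.

Since 2 < 5, A is not diagonalizable.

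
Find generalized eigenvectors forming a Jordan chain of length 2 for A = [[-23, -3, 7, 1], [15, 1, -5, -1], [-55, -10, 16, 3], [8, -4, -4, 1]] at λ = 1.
We seek v_1 ∈ ker((A - I)^2) \ ker(A - I), then set v_{i+1} = (A - I) v_i.

One such chain is v_1 = [[-1, 1, -3, 1]]^T, v_2 = [[1, -1, 3, 0]]^T. Check: (A - I) v_2 = [[0, 0, 0, 0]]^T = 0.

v_1 = [[-1, 1, -3, 1]]^T, v_2 = [[1, -1, 3, 0]]^T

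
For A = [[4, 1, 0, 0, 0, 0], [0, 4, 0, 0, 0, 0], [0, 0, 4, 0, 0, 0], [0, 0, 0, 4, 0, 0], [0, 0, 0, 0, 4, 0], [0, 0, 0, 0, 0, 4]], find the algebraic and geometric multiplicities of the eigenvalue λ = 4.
algebraic multiplicity 6, geometric multiplicity 5

The characteristic polynomial is (x - 4)^6, so the factor x - 4 appears with exponent 6: the algebraic multiplicity is 6.

rank(A - 4I) = 1, so the eigenspace has dimension 6 - 1 = 5: the geometric multiplicity is 5.

Since 5 < 6, A is not diagonalizable.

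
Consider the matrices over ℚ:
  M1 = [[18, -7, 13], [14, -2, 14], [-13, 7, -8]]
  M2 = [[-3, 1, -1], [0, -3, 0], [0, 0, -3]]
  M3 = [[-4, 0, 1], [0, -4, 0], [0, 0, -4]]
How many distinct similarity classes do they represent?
3 classes: {M1}, {M2}, {M3}

Characteristic polynomials: χ_{M1} = (x - 5)^2(x + 2), χ_{M2} = (x + 3)^3, χ_{M3} = (x + 4)^3.

{M1}: invariant factors (x - 5)^2(x + 2).

{M2}: invariant factors x + 3, (x + 3)^2.

{M3}: invariant factors x + 4, (x + 4)^2.

Matrices are similar if and only if their invariant-factor lists agree; the partition into similarity classes is {M1}, {M2}, {M3}.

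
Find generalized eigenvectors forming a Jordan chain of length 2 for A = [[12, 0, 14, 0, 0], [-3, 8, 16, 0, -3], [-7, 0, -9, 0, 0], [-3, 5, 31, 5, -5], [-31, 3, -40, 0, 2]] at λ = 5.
v_1 = [[-2, 0, 1, 0, 7]]^T, v_2 = [[0, 1, 0, 2, 1]]^T

We seek v_1 ∈ ker((A - 5I)^2) \ ker(A - 5I), then set v_{i+1} = (A - 5I) v_i.

One such chain is v_1 = [[-2, 0, 1, 0, 7]]^T, v_2 = [[0, 1, 0, 2, 1]]^T. Check: (A - 5I) v_2 = [[0, 0, 0, 0, 0]]^T = 0.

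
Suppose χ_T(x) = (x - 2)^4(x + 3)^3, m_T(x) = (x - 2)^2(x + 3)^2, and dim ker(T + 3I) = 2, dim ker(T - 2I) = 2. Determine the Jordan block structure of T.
Jordan blocks: (-3, 2), (-3, 1), (2, 2), (2, 2)

λ = -3: algebraic multiplicity 3 (exponent in χ_T), largest block size 2 (exponent in m_T), 2 blocks (geometric multiplicity). These force block sizes [2, 1].
λ = 2: algebraic multiplicity 4 (exponent in χ_T), largest block size 2 (exponent in m_T), 2 blocks (geometric multiplicity). These force block sizes [2, 2].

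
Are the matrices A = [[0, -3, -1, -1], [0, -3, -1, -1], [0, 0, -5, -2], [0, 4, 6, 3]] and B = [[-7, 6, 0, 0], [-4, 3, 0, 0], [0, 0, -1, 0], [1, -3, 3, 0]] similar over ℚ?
Both have characteristic polynomial x(x + 1)^2(x + 3), but the minimal polynomial of A is x(x + 1)^2(x + 3) while the minimal polynomial of B is x(x + 1)(x + 3). The minimal polynomial is a similarity invariant, so A and B are not similar.

No.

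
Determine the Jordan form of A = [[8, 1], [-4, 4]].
J = [[6, 1], [0, 6]]

The characteristic polynomial is det(xI - A) = (x - 6)^2, so the eigenvalues are 6 (algebraic multiplicity 2).

For λ = 6: rank(A - 6I) = 1, rank((A - 6I)^2) = 0. The eigenspace has dimension 2 - 1 = 1, so there is 1 Jordan block; the rank sequence gives block sizes [2].

Assembling the blocks gives the Jordan form J above.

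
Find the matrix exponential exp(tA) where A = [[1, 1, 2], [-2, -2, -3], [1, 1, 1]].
e^{tA} = [[t^2/2 + t + 1, t*(t + 2)/2, t*(t + 4)/2], [t*(-t - 4)/2, -t^2/2 - 2*t + 1, t*(-t - 6)/2], [t, t, t + 1]]

A has Jordan form J = [[0, 1, 0], [0, 0, 1], [0, 0, 0]] with A = PJP^{-1}, so e^{tA} = P e^{tJ} P^{-1}.

For a Jordan block J_k(λ), e^{tJ_k(λ)} = e^{λt} · (I + tN + t^2 N^2/2! + ... + t^{k-1} N^{k-1}/(k-1)!) where N is the nilpotent superdiagonal part.

Assembling the blocks and conjugating back gives the entries of e^{tA} as shown above.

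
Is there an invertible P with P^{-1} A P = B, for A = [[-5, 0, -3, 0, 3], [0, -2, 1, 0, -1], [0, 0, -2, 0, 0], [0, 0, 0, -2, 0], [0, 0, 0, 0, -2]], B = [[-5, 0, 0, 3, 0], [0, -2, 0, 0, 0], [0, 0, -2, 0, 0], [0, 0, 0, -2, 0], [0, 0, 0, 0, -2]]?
Both have characteristic polynomial (x + 2)^4(x + 5), but the minimal polynomial of A is (x + 2)^2(x + 5) while the minimal polynomial of B is (x + 2)(x + 5). The minimal polynomial is a similarity invariant, so A and B are not similar.

No.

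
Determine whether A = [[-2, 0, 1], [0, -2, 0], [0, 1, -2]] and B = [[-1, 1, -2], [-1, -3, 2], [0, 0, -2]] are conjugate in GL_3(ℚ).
Both have characteristic polynomial (x + 2)^3, but the minimal polynomial of A is (x + 2)^3 while the minimal polynomial of B is (x + 2)^2. The minimal polynomial is a similarity invariant, so A and B are not similar.

No.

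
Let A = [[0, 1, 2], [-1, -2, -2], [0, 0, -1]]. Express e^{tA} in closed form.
A has Jordan form J = [[-1, 1, 0], [0, -1, 0], [0, 0, -1]] with A = PJP^{-1}, so e^{tA} = P e^{tJ} P^{-1}.

For a Jordan block J_k(λ), e^{tJ_k(λ)} = e^{λt} · (I + tN + t^2 N^2/2! + ... + t^{k-1} N^{k-1}/(k-1)!) where N is the nilpotent superdiagonal part.

Assembling the blocks and conjugating back gives the entries of e^{tA} as shown above.

e^{tA} = [[(t + 1)*e^{-t}, t*e^{-t}, 2*t*e^{-t}], [-t*e^{-t}, (1 - t)*e^{-t}, -2*t*e^{-t}], [0, 0, e^{-t}]]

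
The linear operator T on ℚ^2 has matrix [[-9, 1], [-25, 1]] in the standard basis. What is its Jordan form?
The characteristic polynomial is det(xI - A) = (x + 4)^2, so the eigenvalues are -4 (algebraic multiplicity 2).

For λ = -4: rank(A + 4I) = 1, rank((A + 4I)^2) = 0. The eigenspace has dimension 2 - 1 = 1, so there is 1 Jordan block; the rank sequence gives block sizes [2].

Assembling the blocks gives the Jordan form J above.

J = [[-4, 1], [0, -4]]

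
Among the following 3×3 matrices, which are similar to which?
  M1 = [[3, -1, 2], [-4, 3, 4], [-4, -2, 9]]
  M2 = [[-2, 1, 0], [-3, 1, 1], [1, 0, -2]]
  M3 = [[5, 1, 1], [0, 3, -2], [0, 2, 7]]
2 classes: {M1, M3}, {M2}

Characteristic polynomials: χ_{M1} = (x - 5)^3, χ_{M2} = (x + 1)^3, χ_{M3} = (x - 5)^3.

{M1, M3}: invariant factors x - 5, (x - 5)^2.

{M2}: invariant factors (x + 1)^3.

Matrices are similar if and only if their invariant-factor lists agree; the partition into similarity classes is {M1, M3}, {M2}.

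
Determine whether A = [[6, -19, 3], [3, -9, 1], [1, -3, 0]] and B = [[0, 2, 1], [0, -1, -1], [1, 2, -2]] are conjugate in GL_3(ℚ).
Two matrices over a field are similar if and only if they have the same invariant factors.

Both A and B have characteristic polynomial (x + 1)^3 and minimal polynomial (x + 1)^3. Computing further, both have invariant factors (x + 1)^3. Hence A and B are similar.

Yes.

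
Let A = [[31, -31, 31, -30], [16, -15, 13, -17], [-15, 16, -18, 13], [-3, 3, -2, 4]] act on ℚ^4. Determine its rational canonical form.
R = [[0, 0, 0, 0], [1, 0, 0, -30], [0, 1, 0, 21], [0, 0, 1, 2]]

The invariant factors of A (the non-unit diagonal entries of the Smith normal form of xI - A over ℚ[x]) are x(x - 5)(x^2 + 3x - 6), each dividing the next. The characteristic polynomial is their product, x(x - 5)(x^2 + 3x - 6).

The rational canonical form is the block-diagonal matrix of companion matrices C(f_i):
R = [[0, 0, 0, 0], [1, 0, 0, -30], [0, 1, 0, 21], [0, 0, 1, 2]].

Note the characteristic polynomial does not split into linear factors over ℚ, so A has no Jordan form over ℚ; the rational canonical form exists over any field.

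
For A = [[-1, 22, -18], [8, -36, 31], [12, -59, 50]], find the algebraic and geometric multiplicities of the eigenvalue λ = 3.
The characteristic polynomial is (x - 5)^2(x - 3), so the factor x - 3 appears with exponent 1: the algebraic multiplicity is 1.

rank(A - 3I) = 2, so the eigenspace has dimension 3 - 2 = 1: the geometric multiplicity is 1.

algebraic multiplicity 1, geometric multiplicity 1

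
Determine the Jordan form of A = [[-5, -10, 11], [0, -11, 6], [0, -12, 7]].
J = [[-5, 1, 0], [0, -5, 0], [0, 0, 1]]

The characteristic polynomial is det(xI - A) = (x - 1)(x + 5)^2, so the eigenvalues are -5 (algebraic multiplicity 2), 1 (algebraic multiplicity 1).

For λ = -5: rank(A + 5I) = 2, rank((A + 5I)^2) = 1. The eigenspace has dimension 3 - 2 = 1, so there is 1 Jordan block; the rank sequence gives block sizes [2].

For λ = 1: algebraic multiplicity 1 gives one 1×1 block.

Assembling the blocks gives the Jordan form J above.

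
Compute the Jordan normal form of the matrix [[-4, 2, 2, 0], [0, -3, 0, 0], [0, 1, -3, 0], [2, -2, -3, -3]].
J = [[-4, 0, 0, 0], [0, -3, 1, 0], [0, 0, -3, 1], [0, 0, 0, -3]]

The characteristic polynomial is det(xI - A) = (x + 3)^3(x + 4), so the eigenvalues are -4 (algebraic multiplicity 1), -3 (algebraic multiplicity 3).

For λ = -4: algebraic multiplicity 1 gives one 1×1 block.

For λ = -3: rank(A + 3I) = 3, rank((A + 3I)^2) = 2, rank((A + 3I)^3) = 1. The eigenspace has dimension 4 - 3 = 1, so there is 1 Jordan block; the rank sequence gives block sizes [3].

Assembling the blocks gives the Jordan form J above.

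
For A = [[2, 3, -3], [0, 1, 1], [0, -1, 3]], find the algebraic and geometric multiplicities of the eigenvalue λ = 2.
algebraic multiplicity 3, geometric multiplicity 2

The characteristic polynomial is (x - 2)^3, so the factor x - 2 appears with exponent 3: the algebraic multiplicity is 3.

rank(A - 2I) = 1, so the eigenspace has dimension 3 - 1 = 2: the geometric multiplicity is 2.

Since 2 < 3, A is not diagonalizable.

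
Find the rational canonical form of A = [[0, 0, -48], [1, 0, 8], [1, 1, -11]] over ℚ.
The invariant factors of A (the non-unit diagonal entries of the Smith normal form of xI - A over ℚ[x]) are (x + 3)(x + 4)^2, each dividing the next. The characteristic polynomial is their product, (x + 3)(x + 4)^2.

The rational canonical form is the block-diagonal matrix of companion matrices C(f_i):
R = [[0, 0, -48], [1, 0, -40], [0, 1, -11]].

R = [[0, 0, -48], [1, 0, -40], [0, 1, -11]]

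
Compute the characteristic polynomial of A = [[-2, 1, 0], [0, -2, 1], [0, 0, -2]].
xI - A = [[x + 2, -1, 0], [0, x + 2, -1], [0, 0, x + 2]].

Expanding det(xI - A) along the first row:
det(xI - A) = + (x + 2)·det([[x + 2, -1], [0, x + 2]]) - (-1)·det([[0, -1], [0, x + 2]]) + (0)·det([[0, x + 2], [0, 0]]).

Evaluating gives χ_A(x) = x^3 + 6x^2 + 12x + 8 = (x + 2)^3.

χ_A(x) = (x + 2)^3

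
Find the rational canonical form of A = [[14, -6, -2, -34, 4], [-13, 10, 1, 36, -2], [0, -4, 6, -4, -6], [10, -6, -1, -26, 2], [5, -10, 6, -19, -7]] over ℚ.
The invariant factors of A (the non-unit diagonal entries of the Smith normal form of xI - A over ℚ[x]) are x^2 + 2x - 6, (x - 1)(x^2 + 2x - 6), each dividing the next. The characteristic polynomial is their product, (x - 1)(x^2 + 2x - 6)^2.

The rational canonical form is the block-diagonal matrix of companion matrices C(f_i):
R = [[0, 6, 0, 0, 0], [1, -2, 0, 0, 0], [0, 0, 0, 0, -6], [0, 0, 1, 0, 8], [0, 0, 0, 1, -1]].

Note the characteristic polynomial does not split into linear factors over ℚ, so A has no Jordan form over ℚ; the rational canonical form exists over any field.

R = [[0, 6, 0, 0, 0], [1, -2, 0, 0, 0], [0, 0, 0, 0, -6], [0, 0, 1, 0, 8], [0, 0, 0, 1, -1]]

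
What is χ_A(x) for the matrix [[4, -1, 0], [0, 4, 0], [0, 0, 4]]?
χ_A(x) = (x - 4)^3

xI - A = [[x - 4, 1, 0], [0, x - 4, 0], [0, 0, x - 4]].

Expanding det(xI - A) along the first row:
det(xI - A) = + (x - 4)·det([[x - 4, 0], [0, x - 4]]) - (1)·det([[0, 0], [0, x - 4]]) + (0)·det([[0, x - 4], [0, 0]]).

Evaluating gives χ_A(x) = x^3 - 12x^2 + 48x - 64 = (x - 4)^3.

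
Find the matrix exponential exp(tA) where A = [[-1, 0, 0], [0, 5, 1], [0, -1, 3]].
e^{tA} = [[e^{-t}, 0, 0], [0, (t + 1)*e^{4*t}, t*e^{4*t}], [0, -t*e^{4*t}, (1 - t)*e^{4*t}]]

A has Jordan form J = [[-1, 0, 0], [0, 4, 1], [0, 0, 4]] with A = PJP^{-1}, so e^{tA} = P e^{tJ} P^{-1}.

For a Jordan block J_k(λ), e^{tJ_k(λ)} = e^{λt} · (I + tN + t^2 N^2/2! + ... + t^{k-1} N^{k-1}/(k-1)!) where N is the nilpotent superdiagonal part.

Assembling the blocks and conjugating back gives the entries of e^{tA} as shown above.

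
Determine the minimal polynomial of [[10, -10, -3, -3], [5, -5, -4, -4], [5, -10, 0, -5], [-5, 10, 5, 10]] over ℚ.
The characteristic polynomial factors as x(x - 5)^3. The minimal polynomial is ∏(x - λ)^{k_λ} where k_λ is the size of the largest Jordan block at λ.

For λ = 0: rank(A) = 3, and the largest Jordan block has size 1 (the smallest k with rank(A^k) = rank(A^(k+1))).
For λ = 5: rank(A - 5I) = 2, and the largest Jordan block has size 2 (the smallest k with rank((A - 5I)^k) = rank((A - 5I)^(k+1))).

So m_A(x) = x(x - 5)^2.

m_A(x) = x(x - 5)^2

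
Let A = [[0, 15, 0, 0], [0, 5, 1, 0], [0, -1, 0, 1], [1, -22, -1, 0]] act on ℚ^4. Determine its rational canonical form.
R = [[0, 0, 0, 15], [1, 0, 0, -17], [0, 1, 0, -2], [0, 0, 1, 5]]

The invariant factors of A (the non-unit diagonal entries of the Smith normal form of xI - A over ℚ[x]) are (x - 3)(x - 1)(x^2 - x - 5), each dividing the next. The characteristic polynomial is their product, (x - 3)(x - 1)(x^2 - x - 5).

The rational canonical form is the block-diagonal matrix of companion matrices C(f_i):
R = [[0, 0, 0, 15], [1, 0, 0, -17], [0, 1, 0, -2], [0, 0, 1, 5]].

Note the characteristic polynomial does not split into linear factors over ℚ, so A has no Jordan form over ℚ; the rational canonical form exists over any field.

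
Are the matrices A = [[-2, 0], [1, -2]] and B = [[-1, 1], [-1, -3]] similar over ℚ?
Two matrices over a field are similar if and only if they have the same invariant factors.

Both A and B have characteristic polynomial (x + 2)^2 and minimal polynomial (x + 2)^2. Computing further, both have invariant factors (x + 2)^2. Hence A and B are similar.

Yes.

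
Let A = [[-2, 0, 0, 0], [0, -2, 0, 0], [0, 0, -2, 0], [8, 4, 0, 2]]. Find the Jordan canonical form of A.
The characteristic polynomial is det(xI - A) = (x - 2)(x + 2)^3, so the eigenvalues are -2 (algebraic multiplicity 3), 2 (algebraic multiplicity 1).

For λ = -2: rank(A + 2I) = 1. The eigenspace has dimension 4 - 1 = 3, so there are 3 Jordan blocks; the rank sequence gives block sizes [1, 1, 1].

For λ = 2: algebraic multiplicity 1 gives one 1×1 block.

Assembling the blocks gives the Jordan form J above.

J = [[-2, 0, 0, 0], [0, -2, 0, 0], [0, 0, -2, 0], [0, 0, 0, 2]]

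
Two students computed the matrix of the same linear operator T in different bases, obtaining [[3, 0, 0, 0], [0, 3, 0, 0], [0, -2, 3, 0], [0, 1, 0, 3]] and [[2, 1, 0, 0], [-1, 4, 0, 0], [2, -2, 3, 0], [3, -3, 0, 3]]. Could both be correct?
Yes.

Two matrices over a field are similar if and only if they have the same invariant factors.

Both A and B have characteristic polynomial (x - 3)^4 and minimal polynomial (x - 3)^2. Computing further, both have invariant factors x - 3, x - 3, (x - 3)^2. Hence A and B are similar.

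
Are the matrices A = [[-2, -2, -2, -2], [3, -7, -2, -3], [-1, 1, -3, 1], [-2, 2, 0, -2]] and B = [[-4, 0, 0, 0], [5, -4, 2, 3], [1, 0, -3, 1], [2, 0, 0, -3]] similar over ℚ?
No.

Both have characteristic polynomial (x + 3)^2(x + 4)^2, but the minimal polynomial of A is (x + 3)^2(x + 4) while the minimal polynomial of B is (x + 3)^2(x + 4)^2. The minimal polynomial is a similarity invariant, so A and B are not similar.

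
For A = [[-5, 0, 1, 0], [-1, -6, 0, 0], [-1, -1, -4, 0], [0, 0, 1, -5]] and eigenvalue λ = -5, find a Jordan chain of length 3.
v_1 = [[0, -1, 0, 1]]^T, v_2 = [[0, 1, 1, 0]]^T, v_3 = [[1, -1, 0, 1]]^T

We seek v_1 ∈ ker((A + 5I)^3) \ ker((A + 5I)^2), then set v_{i+1} = (A + 5I) v_i.

One such chain is v_1 = [[0, -1, 0, 1]]^T, v_2 = [[0, 1, 1, 0]]^T, v_3 = [[1, -1, 0, 1]]^T. Check: (A + 5I) v_3 = [[0, 0, 0, 0]]^T = 0.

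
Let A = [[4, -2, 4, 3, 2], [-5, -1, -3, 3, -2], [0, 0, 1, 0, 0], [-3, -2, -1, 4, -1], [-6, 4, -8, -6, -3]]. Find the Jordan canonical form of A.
The characteristic polynomial is det(xI - A) = (x - 1)^5, so the eigenvalues are 1 (algebraic multiplicity 5).

For λ = 1: rank(A - I) = 3, rank((A - I)^2) = 1, rank((A - I)^3) = 0. The eigenspace has dimension 5 - 3 = 2, so there are 2 Jordan blocks; the rank sequence gives block sizes [3, 2].

Assembling the blocks gives the Jordan form J above.

J = [[1, 1, 0, 0, 0], [0, 1, 1, 0, 0], [0, 0, 1, 0, 0], [0, 0, 0, 1, 1], [0, 0, 0, 0, 1]]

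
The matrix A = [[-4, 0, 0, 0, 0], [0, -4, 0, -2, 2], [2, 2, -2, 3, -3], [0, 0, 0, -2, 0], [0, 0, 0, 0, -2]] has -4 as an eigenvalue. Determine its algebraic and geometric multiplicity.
algebraic multiplicity 2, geometric multiplicity 2

The characteristic polynomial is (x + 2)^3(x + 4)^2, so the factor x + 4 appears with exponent 2: the algebraic multiplicity is 2.

rank(A + 4I) = 3, so the eigenspace has dimension 5 - 3 = 2: the geometric multiplicity is 2.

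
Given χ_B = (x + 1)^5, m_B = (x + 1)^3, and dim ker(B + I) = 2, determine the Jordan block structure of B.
λ = -1: algebraic multiplicity 5 (exponent in χ_B), largest block size 3 (exponent in m_B), 2 blocks (geometric multiplicity). These force block sizes [3, 2].

Jordan blocks: (-1, 3), (-1, 2)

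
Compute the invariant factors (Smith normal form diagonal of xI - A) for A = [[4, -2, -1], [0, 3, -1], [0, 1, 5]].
The Jordan structure of A has elementary divisors (x - 4)^3. Arranging the block sizes at each eigenvalue in decreasing order and taking row products gives the invariant factors.

Invariant factors (smallest first, each dividing the next): (x - 4)^3.

Check: the last factor (x - 4)^3 is the minimal polynomial, and the product (x - 4)^3 is the characteristic polynomial.

(x - 4)^3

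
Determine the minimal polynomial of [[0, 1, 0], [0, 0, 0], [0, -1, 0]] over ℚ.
m_A(x) = x^2

The characteristic polynomial factors as x^3. The minimal polynomial is ∏(x - λ)^{k_λ} where k_λ is the size of the largest Jordan block at λ.

For λ = 0: rank(A) = 1, and the largest Jordan block has size 2 (the smallest k with rank(A^k) = rank(A^(k+1))).

So m_A(x) = x^2.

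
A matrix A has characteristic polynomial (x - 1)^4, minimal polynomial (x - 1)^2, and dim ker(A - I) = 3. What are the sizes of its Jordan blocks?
λ = 1: algebraic multiplicity 4 (exponent in χ_A), largest block size 2 (exponent in m_A), 3 blocks (geometric multiplicity). These force block sizes [2, 1, 1].

Jordan blocks: (1, 2), (1, 1), (1, 1)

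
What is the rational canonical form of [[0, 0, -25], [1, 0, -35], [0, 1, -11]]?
The invariant factors of A (the non-unit diagonal entries of the Smith normal form of xI - A over ℚ[x]) are (x + 1)(x + 5)^2, each dividing the next. The characteristic polynomial is their product, (x + 1)(x + 5)^2.

The rational canonical form is the block-diagonal matrix of companion matrices C(f_i):
R = [[0, 0, -25], [1, 0, -35], [0, 1, -11]].

R = [[0, 0, -25], [1, 0, -35], [0, 1, -11]]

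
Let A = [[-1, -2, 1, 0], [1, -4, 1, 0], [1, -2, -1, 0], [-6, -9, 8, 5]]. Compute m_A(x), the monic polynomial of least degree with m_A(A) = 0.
m_A(x) = (x - 5)(x + 2)^2

The characteristic polynomial factors as (x - 5)(x + 2)^3. The minimal polynomial is ∏(x - λ)^{k_λ} where k_λ is the size of the largest Jordan block at λ.

For λ = -2: rank(A + 2I) = 2, and the largest Jordan block has size 2 (the smallest k with rank((A + 2I)^k) = rank((A + 2I)^(k+1))).
For λ = 5: rank(A - 5I) = 3, and the largest Jordan block has size 1 (the smallest k with rank((A - 5I)^k) = rank((A - 5I)^(k+1))).

So m_A(x) = (x - 5)(x + 2)^2.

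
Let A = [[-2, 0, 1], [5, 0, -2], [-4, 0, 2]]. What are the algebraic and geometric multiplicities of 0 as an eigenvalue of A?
algebraic multiplicity 3, geometric multiplicity 1

The characteristic polynomial is x^3, so the factor x appears with exponent 3: the algebraic multiplicity is 3.

rank(A) = 2, so the eigenspace has dimension 3 - 2 = 1: the geometric multiplicity is 1.

Since 1 < 3, A is not diagonalizable.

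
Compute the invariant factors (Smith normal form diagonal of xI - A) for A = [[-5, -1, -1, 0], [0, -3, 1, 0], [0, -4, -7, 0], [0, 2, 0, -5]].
The Jordan structure of A has elementary divisors (x + 5)^3, (x + 5). Arranging the block sizes at each eigenvalue in decreasing order and taking row products gives the invariant factors.

Invariant factors (smallest first, each dividing the next): x + 5, (x + 5)^3.

Check: the last factor (x + 5)^3 is the minimal polynomial, and the product (x + 5)^4 is the characteristic polynomial.

x + 5, (x + 5)^3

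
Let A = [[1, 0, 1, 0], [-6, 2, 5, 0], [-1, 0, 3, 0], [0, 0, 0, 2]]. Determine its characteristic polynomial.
xI - A = [[x - 1, 0, -1, 0], [6, x - 2, -5, 0], [1, 0, x - 3, 0], [0, 0, 0, x - 2]].

Expanding det(xI - A) along the first row:
det(xI - A) = + (x - 1)·det([[x - 2, -5, 0], [0, x - 3, 0], [0, 0, x - 2]]) - (0)·det([[6, -5, 0], [1, x - 3, 0], [0, 0, x - 2]]) + (-1)·det([[6, x - 2, 0], [1, 0, 0], [0, 0, x - 2]]) - (0)·det([[6, x - 2, -5], [1, 0, x - 3], [0, 0, 0]]).

Evaluating gives χ_A(x) = x^4 - 8x^3 + 24x^2 - 32x + 16 = (x - 2)^4.

χ_A(x) = (x - 2)^4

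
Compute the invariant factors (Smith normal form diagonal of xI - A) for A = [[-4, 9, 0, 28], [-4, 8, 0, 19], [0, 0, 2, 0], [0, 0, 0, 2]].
x - 2, (x - 2)^3

The Jordan structure of A has elementary divisors (x - 2)^3, (x - 2). Arranging the block sizes at each eigenvalue in decreasing order and taking row products gives the invariant factors.

Invariant factors (smallest first, each dividing the next): x - 2, (x - 2)^3.

Check: the last factor (x - 2)^3 is the minimal polynomial, and the product (x - 2)^4 is the characteristic polynomial.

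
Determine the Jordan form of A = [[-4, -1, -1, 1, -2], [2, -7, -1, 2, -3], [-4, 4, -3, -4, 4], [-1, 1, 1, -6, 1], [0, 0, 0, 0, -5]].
J = [[-5, 1, 0, 0, 0], [0, -5, 1, 0, 0], [0, 0, -5, 0, 0], [0, 0, 0, -5, 1], [0, 0, 0, 0, -5]]

The characteristic polynomial is det(xI - A) = (x + 5)^5, so the eigenvalues are -5 (algebraic multiplicity 5).

For λ = -5: rank(A + 5I) = 3, rank((A + 5I)^2) = 1, rank((A + 5I)^3) = 0. The eigenspace has dimension 5 - 3 = 2, so there are 2 Jordan blocks; the rank sequence gives block sizes [3, 2].

Assembling the blocks gives the Jordan form J above.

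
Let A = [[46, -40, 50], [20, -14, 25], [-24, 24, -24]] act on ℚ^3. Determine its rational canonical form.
R = [[6, 0, 0], [0, 0, 24], [0, 1, 2]]

The invariant factors of A (the non-unit diagonal entries of the Smith normal form of xI - A over ℚ[x]) are x - 6, (x - 6)(x + 4), each dividing the next. The characteristic polynomial is their product, (x - 6)^2(x + 4).

The rational canonical form is the block-diagonal matrix of companion matrices C(f_i):
R = [[6, 0, 0], [0, 0, 24], [0, 1, 2]].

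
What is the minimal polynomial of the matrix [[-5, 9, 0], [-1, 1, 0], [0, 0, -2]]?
m_A(x) = (x + 2)^2

The characteristic polynomial factors as (x + 2)^3. The minimal polynomial is ∏(x - λ)^{k_λ} where k_λ is the size of the largest Jordan block at λ.

For λ = -2: rank(A + 2I) = 1, and the largest Jordan block has size 2 (the smallest k with rank((A + 2I)^k) = rank((A + 2I)^(k+1))).

So m_A(x) = (x + 2)^2.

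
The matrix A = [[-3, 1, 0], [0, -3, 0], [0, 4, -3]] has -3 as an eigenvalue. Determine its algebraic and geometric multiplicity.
The characteristic polynomial is (x + 3)^3, so the factor x + 3 appears with exponent 3: the algebraic multiplicity is 3.

rank(A + 3I) = 1, so the eigenspace has dimension 3 - 1 = 2: the geometric multiplicity is 2.

Since 2 < 3, A is not diagonalizable.

algebraic multiplicity 3, geometric multiplicity 2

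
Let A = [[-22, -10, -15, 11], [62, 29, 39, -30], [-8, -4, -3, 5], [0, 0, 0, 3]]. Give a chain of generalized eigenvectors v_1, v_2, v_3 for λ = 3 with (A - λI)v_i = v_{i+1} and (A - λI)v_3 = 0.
v_1 = [[0, 1, 0, 1]]^T, v_2 = [[1, -4, 1, 0]]^T, v_3 = [[0, -3, 2, 0]]^T

We seek v_1 ∈ ker((A - 3I)^3) \ ker((A - 3I)^2), then set v_{i+1} = (A - 3I) v_i.

One such chain is v_1 = [[0, 1, 0, 1]]^T, v_2 = [[1, -4, 1, 0]]^T, v_3 = [[0, -3, 2, 0]]^T. Check: (A - 3I) v_3 = [[0, 0, 0, 0]]^T = 0.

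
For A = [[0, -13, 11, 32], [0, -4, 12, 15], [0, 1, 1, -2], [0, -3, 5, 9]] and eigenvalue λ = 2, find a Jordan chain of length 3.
v_1 = [[-4, -1, 1, -1]]^T, v_2 = [[0, 3, 0, 1]]^T, v_3 = [[-7, -3, 1, -2]]^T

We seek v_1 ∈ ker((A - 2I)^3) \ ker((A - 2I)^2), then set v_{i+1} = (A - 2I) v_i.

One such chain is v_1 = [[-4, -1, 1, -1]]^T, v_2 = [[0, 3, 0, 1]]^T, v_3 = [[-7, -3, 1, -2]]^T. Check: (A - 2I) v_3 = [[0, 0, 0, 0]]^T = 0.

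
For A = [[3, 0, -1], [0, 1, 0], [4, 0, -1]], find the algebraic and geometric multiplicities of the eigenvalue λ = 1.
algebraic multiplicity 3, geometric multiplicity 2

The characteristic polynomial is (x - 1)^3, so the factor x - 1 appears with exponent 3: the algebraic multiplicity is 3.

rank(A - I) = 1, so the eigenspace has dimension 3 - 1 = 2: the geometric multiplicity is 2.

Since 2 < 3, A is not diagonalizable.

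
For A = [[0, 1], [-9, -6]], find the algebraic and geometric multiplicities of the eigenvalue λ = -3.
algebraic multiplicity 2, geometric multiplicity 1

The characteristic polynomial is (x + 3)^2, so the factor x + 3 appears with exponent 2: the algebraic multiplicity is 2.

rank(A + 3I) = 1, so the eigenspace has dimension 2 - 1 = 1: the geometric multiplicity is 1.

Since 1 < 2, A is not diagonalizable.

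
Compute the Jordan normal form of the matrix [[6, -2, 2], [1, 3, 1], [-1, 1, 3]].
The characteristic polynomial is det(xI - A) = (x - 4)^3, so the eigenvalues are 4 (algebraic multiplicity 3).

For λ = 4: rank(A - 4I) = 1, rank((A - 4I)^2) = 0. The eigenspace has dimension 3 - 1 = 2, so there are 2 Jordan blocks; the rank sequence gives block sizes [2, 1].

Assembling the blocks gives the Jordan form J above.

J = [[4, 1, 0], [0, 4, 0], [0, 0, 4]]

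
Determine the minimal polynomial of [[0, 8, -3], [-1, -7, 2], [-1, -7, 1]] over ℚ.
m_A(x) = (x + 2)^3

The characteristic polynomial factors as (x + 2)^3. The minimal polynomial is ∏(x - λ)^{k_λ} where k_λ is the size of the largest Jordan block at λ.

For λ = -2: rank(A + 2I) = 2, and the largest Jordan block has size 3 (the smallest k with rank((A + 2I)^k) = rank((A + 2I)^(k+1))).

So m_A(x) = (x + 2)^3.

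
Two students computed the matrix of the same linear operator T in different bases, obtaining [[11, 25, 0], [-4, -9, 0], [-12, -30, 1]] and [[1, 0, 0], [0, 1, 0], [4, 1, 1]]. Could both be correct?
Two matrices over a field are similar if and only if they have the same invariant factors.

Both A and B have characteristic polynomial (x - 1)^3 and minimal polynomial (x - 1)^2. Computing further, both have invariant factors x - 1, (x - 1)^2. Hence A and B are similar.

Yes.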